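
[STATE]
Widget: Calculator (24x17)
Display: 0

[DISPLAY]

                       0
┌───┬───┬───┬───┐       
│ 7 │ 8 │ 9 │ ÷ │       
├───┼───┼───┼───┤       
│ 4 │ 5 │ 6 │ × │       
├───┼───┼───┼───┤       
│ 1 │ 2 │ 3 │ - │       
├───┼───┼───┼───┤       
│ 0 │ . │ = │ + │       
├───┼───┼───┼───┤       
│ C │ MC│ MR│ M+│       
└───┴───┴───┴───┘       
                        
                        
                        
                        
                        


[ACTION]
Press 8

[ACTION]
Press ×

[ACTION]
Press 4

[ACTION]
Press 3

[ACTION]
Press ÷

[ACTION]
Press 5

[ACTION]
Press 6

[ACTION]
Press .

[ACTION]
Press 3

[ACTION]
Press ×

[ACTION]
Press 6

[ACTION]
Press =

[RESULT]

               36.660746
┌───┬───┬───┬───┐       
│ 7 │ 8 │ 9 │ ÷ │       
├───┼───┼───┼───┤       
│ 4 │ 5 │ 6 │ × │       
├───┼───┼───┼───┤       
│ 1 │ 2 │ 3 │ - │       
├───┼───┼───┼───┤       
│ 0 │ . │ = │ + │       
├───┼───┼───┼───┤       
│ C │ MC│ MR│ M+│       
└───┴───┴───┴───┘       
                        
                        
                        
                        
                        


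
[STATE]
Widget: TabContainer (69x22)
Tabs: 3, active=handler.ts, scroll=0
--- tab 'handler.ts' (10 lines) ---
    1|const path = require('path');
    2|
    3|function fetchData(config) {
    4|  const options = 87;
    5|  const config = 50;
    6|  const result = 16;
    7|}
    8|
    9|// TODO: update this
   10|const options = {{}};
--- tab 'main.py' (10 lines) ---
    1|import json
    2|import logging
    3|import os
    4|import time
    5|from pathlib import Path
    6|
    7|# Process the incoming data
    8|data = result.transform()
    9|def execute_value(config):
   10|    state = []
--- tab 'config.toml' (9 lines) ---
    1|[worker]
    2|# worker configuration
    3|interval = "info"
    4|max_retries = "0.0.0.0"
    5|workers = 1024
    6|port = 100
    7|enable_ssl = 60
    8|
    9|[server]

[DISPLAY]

[handler.ts]│ main.py │ config.toml                                  
─────────────────────────────────────────────────────────────────────
const path = require('path');                                        
                                                                     
function fetchData(config) {                                         
  const options = 87;                                                
  const config = 50;                                                 
  const result = 16;                                                 
}                                                                    
                                                                     
// TODO: update this                                                 
const options = {{}};                                                
                                                                     
                                                                     
                                                                     
                                                                     
                                                                     
                                                                     
                                                                     
                                                                     
                                                                     
                                                                     


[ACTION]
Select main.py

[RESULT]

 handler.ts │[main.py]│ config.toml                                  
─────────────────────────────────────────────────────────────────────
import json                                                          
import logging                                                       
import os                                                            
import time                                                          
from pathlib import Path                                             
                                                                     
# Process the incoming data                                          
data = result.transform()                                            
def execute_value(config):                                           
    state = []                                                       
                                                                     
                                                                     
                                                                     
                                                                     
                                                                     
                                                                     
                                                                     
                                                                     
                                                                     
                                                                     


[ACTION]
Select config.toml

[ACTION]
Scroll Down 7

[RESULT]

 handler.ts │ main.py │[config.toml]                                 
─────────────────────────────────────────────────────────────────────
                                                                     
[server]                                                             
                                                                     
                                                                     
                                                                     
                                                                     
                                                                     
                                                                     
                                                                     
                                                                     
                                                                     
                                                                     
                                                                     
                                                                     
                                                                     
                                                                     
                                                                     
                                                                     
                                                                     
                                                                     


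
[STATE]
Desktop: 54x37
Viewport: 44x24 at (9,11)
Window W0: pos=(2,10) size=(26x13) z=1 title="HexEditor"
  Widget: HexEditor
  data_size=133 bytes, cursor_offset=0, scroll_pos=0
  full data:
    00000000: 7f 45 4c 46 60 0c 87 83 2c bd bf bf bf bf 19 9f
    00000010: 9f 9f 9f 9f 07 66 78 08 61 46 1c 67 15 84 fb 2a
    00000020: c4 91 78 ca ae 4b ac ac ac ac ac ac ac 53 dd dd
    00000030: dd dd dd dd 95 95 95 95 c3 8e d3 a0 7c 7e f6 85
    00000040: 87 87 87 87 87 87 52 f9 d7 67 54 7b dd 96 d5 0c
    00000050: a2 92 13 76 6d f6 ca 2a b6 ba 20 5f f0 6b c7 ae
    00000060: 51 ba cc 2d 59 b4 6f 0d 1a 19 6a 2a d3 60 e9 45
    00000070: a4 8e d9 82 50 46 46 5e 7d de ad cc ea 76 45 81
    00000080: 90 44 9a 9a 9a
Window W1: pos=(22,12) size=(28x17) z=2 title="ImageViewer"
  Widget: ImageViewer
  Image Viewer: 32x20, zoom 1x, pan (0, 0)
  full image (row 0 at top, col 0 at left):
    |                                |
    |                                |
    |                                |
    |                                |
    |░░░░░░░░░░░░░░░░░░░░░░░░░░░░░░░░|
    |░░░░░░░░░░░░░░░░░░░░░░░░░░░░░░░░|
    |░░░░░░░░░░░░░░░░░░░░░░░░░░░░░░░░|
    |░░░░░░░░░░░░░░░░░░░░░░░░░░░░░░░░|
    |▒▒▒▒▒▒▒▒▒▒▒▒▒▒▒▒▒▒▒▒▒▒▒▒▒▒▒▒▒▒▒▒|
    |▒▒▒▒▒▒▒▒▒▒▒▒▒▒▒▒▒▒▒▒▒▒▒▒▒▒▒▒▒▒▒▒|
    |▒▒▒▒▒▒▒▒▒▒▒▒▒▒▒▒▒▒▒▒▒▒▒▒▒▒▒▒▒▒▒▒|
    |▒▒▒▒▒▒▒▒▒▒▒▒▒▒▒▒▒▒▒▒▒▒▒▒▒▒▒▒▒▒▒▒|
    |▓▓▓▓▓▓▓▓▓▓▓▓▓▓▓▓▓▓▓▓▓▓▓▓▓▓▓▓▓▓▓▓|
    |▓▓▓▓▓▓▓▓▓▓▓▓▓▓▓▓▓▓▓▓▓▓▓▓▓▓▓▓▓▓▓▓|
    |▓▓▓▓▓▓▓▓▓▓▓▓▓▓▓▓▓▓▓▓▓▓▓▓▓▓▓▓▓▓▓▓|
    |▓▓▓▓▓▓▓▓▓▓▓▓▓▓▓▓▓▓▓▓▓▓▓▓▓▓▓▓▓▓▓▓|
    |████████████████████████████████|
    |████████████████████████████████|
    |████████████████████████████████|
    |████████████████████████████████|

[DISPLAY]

itor              ┃                         
─────────────┏━━━━━━━━━━━━━━━━━━━━━━━━━━┓   
00  7F 45 4c ┃ ImageViewer              ┃   
10  9f 9f 9f ┠──────────────────────────┨   
20  c4 91 78 ┃                          ┃   
30  dd dd dd ┃                          ┃   
40  87 87 87 ┃                          ┃   
50  a2 92 13 ┃                          ┃   
60  51 ba cc ┃░░░░░░░░░░░░░░░░░░░░░░░░░░┃   
70  a4 8e d9 ┃░░░░░░░░░░░░░░░░░░░░░░░░░░┃   
80  90 44 9a ┃░░░░░░░░░░░░░░░░░░░░░░░░░░┃   
━━━━━━━━━━━━━┃░░░░░░░░░░░░░░░░░░░░░░░░░░┃   
             ┃▒▒▒▒▒▒▒▒▒▒▒▒▒▒▒▒▒▒▒▒▒▒▒▒▒▒┃   
             ┃▒▒▒▒▒▒▒▒▒▒▒▒▒▒▒▒▒▒▒▒▒▒▒▒▒▒┃   
             ┃▒▒▒▒▒▒▒▒▒▒▒▒▒▒▒▒▒▒▒▒▒▒▒▒▒▒┃   
             ┃▒▒▒▒▒▒▒▒▒▒▒▒▒▒▒▒▒▒▒▒▒▒▒▒▒▒┃   
             ┃▓▓▓▓▓▓▓▓▓▓▓▓▓▓▓▓▓▓▓▓▓▓▓▓▓▓┃   
             ┗━━━━━━━━━━━━━━━━━━━━━━━━━━┛   
                                            
                                            
                                            
                                            
                                            
                                            


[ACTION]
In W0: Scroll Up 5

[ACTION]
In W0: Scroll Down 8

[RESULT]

itor              ┃                         
─────────────┏━━━━━━━━━━━━━━━━━━━━━━━━━━┓   
80  90 44 9a ┃ ImageViewer              ┃   
             ┠──────────────────────────┨   
             ┃                          ┃   
             ┃                          ┃   
             ┃                          ┃   
             ┃                          ┃   
             ┃░░░░░░░░░░░░░░░░░░░░░░░░░░┃   
             ┃░░░░░░░░░░░░░░░░░░░░░░░░░░┃   
             ┃░░░░░░░░░░░░░░░░░░░░░░░░░░┃   
━━━━━━━━━━━━━┃░░░░░░░░░░░░░░░░░░░░░░░░░░┃   
             ┃▒▒▒▒▒▒▒▒▒▒▒▒▒▒▒▒▒▒▒▒▒▒▒▒▒▒┃   
             ┃▒▒▒▒▒▒▒▒▒▒▒▒▒▒▒▒▒▒▒▒▒▒▒▒▒▒┃   
             ┃▒▒▒▒▒▒▒▒▒▒▒▒▒▒▒▒▒▒▒▒▒▒▒▒▒▒┃   
             ┃▒▒▒▒▒▒▒▒▒▒▒▒▒▒▒▒▒▒▒▒▒▒▒▒▒▒┃   
             ┃▓▓▓▓▓▓▓▓▓▓▓▓▓▓▓▓▓▓▓▓▓▓▓▓▓▓┃   
             ┗━━━━━━━━━━━━━━━━━━━━━━━━━━┛   
                                            
                                            
                                            
                                            
                                            
                                            


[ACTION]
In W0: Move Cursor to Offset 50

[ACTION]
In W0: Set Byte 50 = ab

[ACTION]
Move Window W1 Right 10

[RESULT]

itor              ┃                         
─────────────────┏━━━━━━━━━━━━━━━━━━━━━━━━━━
80  90 44 9a 9a 9┃ ImageViewer              
                 ┠──────────────────────────
                 ┃                          
                 ┃                          
                 ┃                          
                 ┃                          
                 ┃░░░░░░░░░░░░░░░░░░░░░░░░░░
                 ┃░░░░░░░░░░░░░░░░░░░░░░░░░░
                 ┃░░░░░░░░░░░░░░░░░░░░░░░░░░
━━━━━━━━━━━━━━━━━┃░░░░░░░░░░░░░░░░░░░░░░░░░░
                 ┃▒▒▒▒▒▒▒▒▒▒▒▒▒▒▒▒▒▒▒▒▒▒▒▒▒▒
                 ┃▒▒▒▒▒▒▒▒▒▒▒▒▒▒▒▒▒▒▒▒▒▒▒▒▒▒
                 ┃▒▒▒▒▒▒▒▒▒▒▒▒▒▒▒▒▒▒▒▒▒▒▒▒▒▒
                 ┃▒▒▒▒▒▒▒▒▒▒▒▒▒▒▒▒▒▒▒▒▒▒▒▒▒▒
                 ┃▓▓▓▓▓▓▓▓▓▓▓▓▓▓▓▓▓▓▓▓▓▓▓▓▓▓
                 ┗━━━━━━━━━━━━━━━━━━━━━━━━━━
                                            
                                            
                                            
                                            
                                            
                                            


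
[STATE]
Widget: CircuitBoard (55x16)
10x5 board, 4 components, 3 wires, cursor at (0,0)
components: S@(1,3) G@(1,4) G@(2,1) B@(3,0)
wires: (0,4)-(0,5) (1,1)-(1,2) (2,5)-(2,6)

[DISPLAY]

   0 1 2 3 4 5 6 7 8 9                                 
0  [.]              · ─ ·                              
                                                       
1       · ─ ·   S   G                                  
                                                       
2       G               · ─ ·                          
                                                       
3   B                                                  
                                                       
4                                                      
Cursor: (0,0)                                          
                                                       
                                                       
                                                       
                                                       
                                                       


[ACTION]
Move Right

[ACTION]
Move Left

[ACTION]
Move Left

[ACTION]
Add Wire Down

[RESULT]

   0 1 2 3 4 5 6 7 8 9                                 
0  [.]              · ─ ·                              
    │                                                  
1   ·   · ─ ·   S   G                                  
                                                       
2       G               · ─ ·                          
                                                       
3   B                                                  
                                                       
4                                                      
Cursor: (0,0)                                          
                                                       
                                                       
                                                       
                                                       
                                                       


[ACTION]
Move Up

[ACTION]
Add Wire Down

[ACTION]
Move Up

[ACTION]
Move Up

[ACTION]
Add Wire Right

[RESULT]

   0 1 2 3 4 5 6 7 8 9                                 
0  [.]─ ·           · ─ ·                              
    │                                                  
1   ·   · ─ ·   S   G                                  
                                                       
2       G               · ─ ·                          
                                                       
3   B                                                  
                                                       
4                                                      
Cursor: (0,0)                                          
                                                       
                                                       
                                                       
                                                       
                                                       


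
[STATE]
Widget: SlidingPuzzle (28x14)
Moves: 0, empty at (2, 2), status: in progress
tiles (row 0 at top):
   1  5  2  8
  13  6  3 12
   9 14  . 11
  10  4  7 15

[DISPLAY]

┌────┬────┬────┬────┐       
│  1 │  5 │  2 │  8 │       
├────┼────┼────┼────┤       
│ 13 │  6 │  3 │ 12 │       
├────┼────┼────┼────┤       
│  9 │ 14 │    │ 11 │       
├────┼────┼────┼────┤       
│ 10 │  4 │  7 │ 15 │       
└────┴────┴────┴────┘       
Moves: 0                    
                            
                            
                            
                            


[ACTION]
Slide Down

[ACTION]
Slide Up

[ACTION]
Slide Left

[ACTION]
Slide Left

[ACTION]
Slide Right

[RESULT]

┌────┬────┬────┬────┐       
│  1 │  5 │  2 │  8 │       
├────┼────┼────┼────┤       
│ 13 │  6 │  3 │ 12 │       
├────┼────┼────┼────┤       
│  9 │ 14 │    │ 11 │       
├────┼────┼────┼────┤       
│ 10 │  4 │  7 │ 15 │       
└────┴────┴────┴────┘       
Moves: 4                    
                            
                            
                            
                            


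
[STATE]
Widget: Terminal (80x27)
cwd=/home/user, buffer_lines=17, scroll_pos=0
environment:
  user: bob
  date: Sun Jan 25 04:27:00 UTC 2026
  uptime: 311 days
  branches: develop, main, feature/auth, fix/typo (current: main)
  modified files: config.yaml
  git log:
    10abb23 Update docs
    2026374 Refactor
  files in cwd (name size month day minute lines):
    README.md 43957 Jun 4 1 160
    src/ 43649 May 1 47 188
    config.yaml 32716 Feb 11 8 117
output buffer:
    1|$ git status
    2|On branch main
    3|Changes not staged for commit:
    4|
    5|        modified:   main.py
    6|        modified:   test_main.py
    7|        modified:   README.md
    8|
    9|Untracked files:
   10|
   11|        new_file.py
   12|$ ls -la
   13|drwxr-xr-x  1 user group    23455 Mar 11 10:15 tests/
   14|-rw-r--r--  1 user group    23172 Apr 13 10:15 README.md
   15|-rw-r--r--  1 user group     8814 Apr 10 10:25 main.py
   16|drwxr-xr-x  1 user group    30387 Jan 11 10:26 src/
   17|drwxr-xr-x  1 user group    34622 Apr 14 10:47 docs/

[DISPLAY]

$ git status                                                                    
On branch main                                                                  
Changes not staged for commit:                                                  
                                                                                
        modified:   main.py                                                     
        modified:   test_main.py                                                
        modified:   README.md                                                   
                                                                                
Untracked files:                                                                
                                                                                
        new_file.py                                                             
$ ls -la                                                                        
drwxr-xr-x  1 user group    23455 Mar 11 10:15 tests/                           
-rw-r--r--  1 user group    23172 Apr 13 10:15 README.md                        
-rw-r--r--  1 user group     8814 Apr 10 10:25 main.py                          
drwxr-xr-x  1 user group    30387 Jan 11 10:26 src/                             
drwxr-xr-x  1 user group    34622 Apr 14 10:47 docs/                            
$ █                                                                             
                                                                                
                                                                                
                                                                                
                                                                                
                                                                                
                                                                                
                                                                                
                                                                                
                                                                                


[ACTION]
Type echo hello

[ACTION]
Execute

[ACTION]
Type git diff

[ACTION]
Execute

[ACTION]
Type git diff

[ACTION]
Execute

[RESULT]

                                                                                
Untracked files:                                                                
                                                                                
        new_file.py                                                             
$ ls -la                                                                        
drwxr-xr-x  1 user group    23455 Mar 11 10:15 tests/                           
-rw-r--r--  1 user group    23172 Apr 13 10:15 README.md                        
-rw-r--r--  1 user group     8814 Apr 10 10:25 main.py                          
drwxr-xr-x  1 user group    30387 Jan 11 10:26 src/                             
drwxr-xr-x  1 user group    34622 Apr 14 10:47 docs/                            
$ echo hello                                                                    
hello                                                                           
$ git diff                                                                      
diff --git a/main.py b/main.py                                                  
--- a/main.py                                                                   
+++ b/main.py                                                                   
@@ -1,3 +1,4 @@                                                                 
+# updated                                                                      
 import sys                                                                     
$ git diff                                                                      
diff --git a/main.py b/main.py                                                  
--- a/main.py                                                                   
+++ b/main.py                                                                   
@@ -1,3 +1,4 @@                                                                 
+# updated                                                                      
 import sys                                                                     
$ █                                                                             


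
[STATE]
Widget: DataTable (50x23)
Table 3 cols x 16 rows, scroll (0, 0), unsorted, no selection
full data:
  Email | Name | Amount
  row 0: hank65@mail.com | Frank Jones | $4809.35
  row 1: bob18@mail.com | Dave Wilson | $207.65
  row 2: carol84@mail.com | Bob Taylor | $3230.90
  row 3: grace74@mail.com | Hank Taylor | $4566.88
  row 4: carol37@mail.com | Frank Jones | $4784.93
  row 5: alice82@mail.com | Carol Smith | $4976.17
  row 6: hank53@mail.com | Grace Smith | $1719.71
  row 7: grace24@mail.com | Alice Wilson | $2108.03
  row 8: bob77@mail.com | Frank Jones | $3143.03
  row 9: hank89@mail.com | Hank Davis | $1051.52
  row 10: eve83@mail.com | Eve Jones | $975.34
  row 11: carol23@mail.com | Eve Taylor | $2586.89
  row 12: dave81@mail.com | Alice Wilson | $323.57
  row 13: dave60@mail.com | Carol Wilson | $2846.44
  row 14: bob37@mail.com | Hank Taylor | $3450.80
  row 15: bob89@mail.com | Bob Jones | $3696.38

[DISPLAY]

Email           │Name        │Amount              
────────────────┼────────────┼────────            
hank65@mail.com │Frank Jones │$4809.35            
bob18@mail.com  │Dave Wilson │$207.65             
carol84@mail.com│Bob Taylor  │$3230.90            
grace74@mail.com│Hank Taylor │$4566.88            
carol37@mail.com│Frank Jones │$4784.93            
alice82@mail.com│Carol Smith │$4976.17            
hank53@mail.com │Grace Smith │$1719.71            
grace24@mail.com│Alice Wilson│$2108.03            
bob77@mail.com  │Frank Jones │$3143.03            
hank89@mail.com │Hank Davis  │$1051.52            
eve83@mail.com  │Eve Jones   │$975.34             
carol23@mail.com│Eve Taylor  │$2586.89            
dave81@mail.com │Alice Wilson│$323.57             
dave60@mail.com │Carol Wilson│$2846.44            
bob37@mail.com  │Hank Taylor │$3450.80            
bob89@mail.com  │Bob Jones   │$3696.38            
                                                  
                                                  
                                                  
                                                  
                                                  


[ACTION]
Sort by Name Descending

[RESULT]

Email           │Name       ▼│Amount              
────────────────┼────────────┼────────            
grace74@mail.com│Hank Taylor │$4566.88            
bob37@mail.com  │Hank Taylor │$3450.80            
hank89@mail.com │Hank Davis  │$1051.52            
hank53@mail.com │Grace Smith │$1719.71            
hank65@mail.com │Frank Jones │$4809.35            
carol37@mail.com│Frank Jones │$4784.93            
bob77@mail.com  │Frank Jones │$3143.03            
carol23@mail.com│Eve Taylor  │$2586.89            
eve83@mail.com  │Eve Jones   │$975.34             
bob18@mail.com  │Dave Wilson │$207.65             
dave60@mail.com │Carol Wilson│$2846.44            
alice82@mail.com│Carol Smith │$4976.17            
carol84@mail.com│Bob Taylor  │$3230.90            
bob89@mail.com  │Bob Jones   │$3696.38            
grace24@mail.com│Alice Wilson│$2108.03            
dave81@mail.com │Alice Wilson│$323.57             
                                                  
                                                  
                                                  
                                                  
                                                  


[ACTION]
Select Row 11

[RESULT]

Email           │Name       ▼│Amount              
────────────────┼────────────┼────────            
grace74@mail.com│Hank Taylor │$4566.88            
bob37@mail.com  │Hank Taylor │$3450.80            
hank89@mail.com │Hank Davis  │$1051.52            
hank53@mail.com │Grace Smith │$1719.71            
hank65@mail.com │Frank Jones │$4809.35            
carol37@mail.com│Frank Jones │$4784.93            
bob77@mail.com  │Frank Jones │$3143.03            
carol23@mail.com│Eve Taylor  │$2586.89            
eve83@mail.com  │Eve Jones   │$975.34             
bob18@mail.com  │Dave Wilson │$207.65             
dave60@mail.com │Carol Wilson│$2846.44            
>lice82@mail.com│Carol Smith │$4976.17            
carol84@mail.com│Bob Taylor  │$3230.90            
bob89@mail.com  │Bob Jones   │$3696.38            
grace24@mail.com│Alice Wilson│$2108.03            
dave81@mail.com │Alice Wilson│$323.57             
                                                  
                                                  
                                                  
                                                  
                                                  


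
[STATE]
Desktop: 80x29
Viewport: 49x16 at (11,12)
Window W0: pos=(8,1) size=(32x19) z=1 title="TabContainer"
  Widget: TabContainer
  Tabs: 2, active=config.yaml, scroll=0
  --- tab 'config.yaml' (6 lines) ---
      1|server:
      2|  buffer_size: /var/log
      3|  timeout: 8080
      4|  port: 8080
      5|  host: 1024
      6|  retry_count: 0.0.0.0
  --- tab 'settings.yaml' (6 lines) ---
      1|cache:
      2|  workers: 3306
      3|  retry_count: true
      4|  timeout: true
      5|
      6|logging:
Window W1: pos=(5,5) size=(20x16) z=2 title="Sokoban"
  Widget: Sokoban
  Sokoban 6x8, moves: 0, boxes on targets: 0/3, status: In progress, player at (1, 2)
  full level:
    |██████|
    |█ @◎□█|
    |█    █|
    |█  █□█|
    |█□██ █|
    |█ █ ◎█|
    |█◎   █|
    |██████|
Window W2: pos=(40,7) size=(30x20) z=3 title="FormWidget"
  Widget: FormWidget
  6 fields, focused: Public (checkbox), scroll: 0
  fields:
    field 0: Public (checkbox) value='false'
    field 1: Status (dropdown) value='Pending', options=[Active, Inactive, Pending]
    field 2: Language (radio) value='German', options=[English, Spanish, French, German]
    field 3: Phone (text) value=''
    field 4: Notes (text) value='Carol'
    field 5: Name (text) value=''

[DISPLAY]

█            ┃              ┃┃  Language:   ( ) E
█            ┃              ┃┃  Phone:      [    
█            ┃              ┃┃  Notes:      [Caro
█            ┃              ┃┃  Name:       [    
: 0  0/3     ┃              ┃┃                   
             ┃              ┃┃                   
             ┃              ┃┃                   
             ┃━━━━━━━━━━━━━━┛┃                   
━━━━━━━━━━━━━┛               ┃                   
                             ┃                   
                             ┃                   
                             ┃                   
                             ┃                   
                             ┃                   
                             ┗━━━━━━━━━━━━━━━━━━━
                                                 


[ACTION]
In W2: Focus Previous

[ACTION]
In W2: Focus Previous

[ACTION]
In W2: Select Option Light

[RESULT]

█            ┃              ┃┃  Language:   ( ) E
█            ┃              ┃┃  Phone:      [    
█            ┃              ┃┃> Notes:      [Caro
█            ┃              ┃┃  Name:       [    
: 0  0/3     ┃              ┃┃                   
             ┃              ┃┃                   
             ┃              ┃┃                   
             ┃━━━━━━━━━━━━━━┛┃                   
━━━━━━━━━━━━━┛               ┃                   
                             ┃                   
                             ┃                   
                             ┃                   
                             ┃                   
                             ┃                   
                             ┗━━━━━━━━━━━━━━━━━━━
                                                 


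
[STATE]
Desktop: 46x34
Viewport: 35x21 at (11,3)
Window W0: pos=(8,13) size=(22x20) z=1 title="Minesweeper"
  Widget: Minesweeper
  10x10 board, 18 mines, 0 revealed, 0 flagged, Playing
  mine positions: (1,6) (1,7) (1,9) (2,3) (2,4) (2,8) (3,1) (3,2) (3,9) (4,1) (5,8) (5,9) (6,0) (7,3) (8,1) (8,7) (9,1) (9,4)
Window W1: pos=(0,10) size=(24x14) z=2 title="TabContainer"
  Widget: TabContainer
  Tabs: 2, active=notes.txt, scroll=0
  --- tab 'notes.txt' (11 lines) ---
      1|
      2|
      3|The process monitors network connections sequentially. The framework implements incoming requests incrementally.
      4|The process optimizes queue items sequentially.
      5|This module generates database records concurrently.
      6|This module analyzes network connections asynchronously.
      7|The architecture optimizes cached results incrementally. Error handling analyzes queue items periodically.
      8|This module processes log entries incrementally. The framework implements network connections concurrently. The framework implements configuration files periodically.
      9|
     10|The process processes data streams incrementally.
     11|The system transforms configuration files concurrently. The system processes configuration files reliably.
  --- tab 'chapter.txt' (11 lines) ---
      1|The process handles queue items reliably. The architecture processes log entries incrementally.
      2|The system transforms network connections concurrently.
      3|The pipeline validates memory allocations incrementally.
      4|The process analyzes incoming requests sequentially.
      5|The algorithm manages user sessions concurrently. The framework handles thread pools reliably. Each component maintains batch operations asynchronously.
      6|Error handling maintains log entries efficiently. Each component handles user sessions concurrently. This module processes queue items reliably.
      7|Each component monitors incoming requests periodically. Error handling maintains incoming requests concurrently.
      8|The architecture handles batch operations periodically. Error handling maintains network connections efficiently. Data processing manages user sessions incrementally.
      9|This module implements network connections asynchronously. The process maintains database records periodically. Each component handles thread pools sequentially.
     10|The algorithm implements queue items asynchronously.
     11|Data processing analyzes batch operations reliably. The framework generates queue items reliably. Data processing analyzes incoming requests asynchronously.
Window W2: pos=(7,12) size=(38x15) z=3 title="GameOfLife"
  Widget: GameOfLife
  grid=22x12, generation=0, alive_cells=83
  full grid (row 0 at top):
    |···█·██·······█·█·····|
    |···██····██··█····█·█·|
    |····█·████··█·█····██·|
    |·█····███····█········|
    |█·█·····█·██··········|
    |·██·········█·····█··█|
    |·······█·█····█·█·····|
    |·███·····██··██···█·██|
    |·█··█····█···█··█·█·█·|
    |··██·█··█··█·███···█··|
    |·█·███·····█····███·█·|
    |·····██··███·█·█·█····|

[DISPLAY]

                                   
                                   
                                   
                                   
                                   
                                   
                                   
━━━━━━━━━━━━┓                      
ner         ┃                      
━━━━━━━━━━━━━━━━━━━━━━━━━━━━━━━━━┓ 
meOfLife                         ┃ 
─────────────────────────────────┨ 
: 0                              ┃ 
██····██··█····█·█·              ┃ 
·█·████··█·█····██·              ┃ 
···███····█········              ┃ 
·····█·██··········              ┃ 
·········█·····█··█              ┃ 
····█·█····█·█·····              ┃ 
█·····██··██···█·██              ┃ 
·█····█···█··█·█·█·              ┃ 


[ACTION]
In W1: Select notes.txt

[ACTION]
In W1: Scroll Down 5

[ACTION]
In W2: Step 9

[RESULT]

                                   
                                   
                                   
                                   
                                   
                                   
                                   
━━━━━━━━━━━━┓                      
ner         ┃                      
━━━━━━━━━━━━━━━━━━━━━━━━━━━━━━━━━┓ 
meOfLife                         ┃ 
─────────────────────────────────┨ 
: 9                              ┃ 
██···█··██······██·              ┃ 
··········█·····██·              ┃ 
·····█·█···········              ┃ 
·····█·█·███·······              ┃ 
········█··█·······              ┃ 
·····██·█···█······              ┃ 
·····███···········              ┃ 
·········█···█·····              ┃ 


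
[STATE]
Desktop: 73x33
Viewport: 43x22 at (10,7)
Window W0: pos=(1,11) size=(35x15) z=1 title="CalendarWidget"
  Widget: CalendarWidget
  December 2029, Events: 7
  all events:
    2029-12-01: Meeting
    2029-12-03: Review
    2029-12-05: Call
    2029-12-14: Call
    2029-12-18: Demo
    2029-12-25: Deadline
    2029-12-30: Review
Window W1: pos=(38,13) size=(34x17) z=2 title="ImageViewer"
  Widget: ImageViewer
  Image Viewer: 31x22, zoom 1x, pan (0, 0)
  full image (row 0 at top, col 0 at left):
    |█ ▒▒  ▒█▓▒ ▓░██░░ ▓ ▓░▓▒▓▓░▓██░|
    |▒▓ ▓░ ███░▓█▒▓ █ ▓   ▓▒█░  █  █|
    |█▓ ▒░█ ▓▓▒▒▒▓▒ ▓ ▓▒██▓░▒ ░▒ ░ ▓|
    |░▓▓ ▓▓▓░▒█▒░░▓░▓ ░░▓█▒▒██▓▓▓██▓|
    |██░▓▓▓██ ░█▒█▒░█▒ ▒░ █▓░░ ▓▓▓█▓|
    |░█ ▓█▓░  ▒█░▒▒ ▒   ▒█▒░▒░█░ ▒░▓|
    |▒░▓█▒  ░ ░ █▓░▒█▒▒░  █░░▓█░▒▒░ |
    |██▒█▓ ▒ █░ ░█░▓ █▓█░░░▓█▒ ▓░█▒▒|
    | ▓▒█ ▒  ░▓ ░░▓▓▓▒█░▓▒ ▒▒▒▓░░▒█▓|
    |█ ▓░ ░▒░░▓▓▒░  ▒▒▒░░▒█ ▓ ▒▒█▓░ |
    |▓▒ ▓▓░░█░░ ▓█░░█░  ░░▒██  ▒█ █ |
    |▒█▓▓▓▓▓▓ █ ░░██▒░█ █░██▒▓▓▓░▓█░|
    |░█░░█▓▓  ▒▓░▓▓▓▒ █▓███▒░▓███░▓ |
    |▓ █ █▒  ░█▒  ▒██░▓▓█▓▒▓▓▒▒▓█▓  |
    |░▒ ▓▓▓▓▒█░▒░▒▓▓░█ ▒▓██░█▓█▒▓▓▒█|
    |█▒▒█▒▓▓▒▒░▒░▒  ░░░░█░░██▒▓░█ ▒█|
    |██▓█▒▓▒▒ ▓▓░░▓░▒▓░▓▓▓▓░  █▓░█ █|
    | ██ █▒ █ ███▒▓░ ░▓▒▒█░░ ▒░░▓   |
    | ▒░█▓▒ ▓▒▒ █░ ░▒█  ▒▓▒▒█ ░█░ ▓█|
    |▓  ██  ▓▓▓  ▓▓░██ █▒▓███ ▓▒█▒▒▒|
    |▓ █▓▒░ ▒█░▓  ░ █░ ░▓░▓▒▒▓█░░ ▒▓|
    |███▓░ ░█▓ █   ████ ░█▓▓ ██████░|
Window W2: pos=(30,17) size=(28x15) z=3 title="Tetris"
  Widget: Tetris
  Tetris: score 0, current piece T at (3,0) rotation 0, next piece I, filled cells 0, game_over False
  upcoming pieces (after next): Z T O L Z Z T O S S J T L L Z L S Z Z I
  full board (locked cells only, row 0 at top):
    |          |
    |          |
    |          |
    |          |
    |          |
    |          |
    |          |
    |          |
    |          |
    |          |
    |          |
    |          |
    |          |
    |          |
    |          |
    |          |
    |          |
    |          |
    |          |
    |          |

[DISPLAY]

                                           
                                           
                                           
                                           
━━━━━━━━━━━━━━━━━━━━━━━━━┓                 
rWidget                  ┃                 
─────────────────────────┨  ┏━━━━━━━━━━━━━━
  December 2029          ┃  ┃ ImageViewer  
 Th Fr Sa Su             ┃  ┠──────────────
        1*  2            ┃  ┃█ ▒▒  ▒█▓▒ ▓░█
5*  6  7  8  9      ┏━━━━━━━━━━━━━━━━━━━━━━
 13 14* 15 16       ┃ Tetris               
9 20 21 22 23       ┠──────────────────────
6 27 28 29 30*      ┃          │Next:      
                    ┃          │████       
                    ┃          │           
                    ┃          │           
                    ┃          │           
━━━━━━━━━━━━━━━━━━━━┃          │           
                    ┃          │Score:     
                    ┃          │0          
                    ┃          │           


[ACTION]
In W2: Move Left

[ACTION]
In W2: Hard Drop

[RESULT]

                                           
                                           
                                           
                                           
━━━━━━━━━━━━━━━━━━━━━━━━━┓                 
rWidget                  ┃                 
─────────────────────────┨  ┏━━━━━━━━━━━━━━
  December 2029          ┃  ┃ ImageViewer  
 Th Fr Sa Su             ┃  ┠──────────────
        1*  2            ┃  ┃█ ▒▒  ▒█▓▒ ▓░█
5*  6  7  8  9      ┏━━━━━━━━━━━━━━━━━━━━━━
 13 14* 15 16       ┃ Tetris               
9 20 21 22 23       ┠──────────────────────
6 27 28 29 30*      ┃          │Next:      
                    ┃          │▓▓         
                    ┃          │ ▓▓        
                    ┃          │           
                    ┃          │           
━━━━━━━━━━━━━━━━━━━━┃          │           
                    ┃          │Score:     
                    ┃          │0          
                    ┃          │           


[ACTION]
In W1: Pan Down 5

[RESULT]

                                           
                                           
                                           
                                           
━━━━━━━━━━━━━━━━━━━━━━━━━┓                 
rWidget                  ┃                 
─────────────────────────┨  ┏━━━━━━━━━━━━━━
  December 2029          ┃  ┃ ImageViewer  
 Th Fr Sa Su             ┃  ┠──────────────
        1*  2            ┃  ┃░█ ▓█▓░  ▒█░▒▒
5*  6  7  8  9      ┏━━━━━━━━━━━━━━━━━━━━━━
 13 14* 15 16       ┃ Tetris               
9 20 21 22 23       ┠──────────────────────
6 27 28 29 30*      ┃          │Next:      
                    ┃          │▓▓         
                    ┃          │ ▓▓        
                    ┃          │           
                    ┃          │           
━━━━━━━━━━━━━━━━━━━━┃          │           
                    ┃          │Score:     
                    ┃          │0          
                    ┃          │           


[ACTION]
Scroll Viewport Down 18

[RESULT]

━━━━━━━━━━━━━━━━━━━━━━━━━┓                 
rWidget                  ┃                 
─────────────────────────┨  ┏━━━━━━━━━━━━━━
  December 2029          ┃  ┃ ImageViewer  
 Th Fr Sa Su             ┃  ┠──────────────
        1*  2            ┃  ┃░█ ▓█▓░  ▒█░▒▒
5*  6  7  8  9      ┏━━━━━━━━━━━━━━━━━━━━━━
 13 14* 15 16       ┃ Tetris               
9 20 21 22 23       ┠──────────────────────
6 27 28 29 30*      ┃          │Next:      
                    ┃          │▓▓         
                    ┃          │ ▓▓        
                    ┃          │           
                    ┃          │           
━━━━━━━━━━━━━━━━━━━━┃          │           
                    ┃          │Score:     
                    ┃          │0          
                    ┃          │           
                    ┃   ▒      │           
                    ┃  ▒▒▒     │           
                    ┗━━━━━━━━━━━━━━━━━━━━━━
                                           
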